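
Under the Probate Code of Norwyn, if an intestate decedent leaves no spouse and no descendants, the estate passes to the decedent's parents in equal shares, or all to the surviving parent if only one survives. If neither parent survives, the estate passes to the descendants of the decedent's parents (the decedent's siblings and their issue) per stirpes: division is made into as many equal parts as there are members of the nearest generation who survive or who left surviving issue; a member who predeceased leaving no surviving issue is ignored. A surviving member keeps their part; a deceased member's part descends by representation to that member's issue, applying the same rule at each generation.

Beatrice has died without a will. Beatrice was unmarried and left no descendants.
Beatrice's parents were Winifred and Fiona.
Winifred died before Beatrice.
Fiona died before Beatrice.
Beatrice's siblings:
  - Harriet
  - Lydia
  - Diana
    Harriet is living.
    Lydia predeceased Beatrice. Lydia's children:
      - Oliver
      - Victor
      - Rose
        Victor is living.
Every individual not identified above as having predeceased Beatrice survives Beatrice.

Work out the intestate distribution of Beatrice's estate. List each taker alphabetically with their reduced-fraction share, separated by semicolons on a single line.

Neither parent survives and there are no descendants, so the estate passes to Beatrice's siblings and their issue per stirpes.
The estate is divided into 3 equal shares of 1/3 among Harriet, Lydia, Diana.
Harriet is living and takes 1/3.
Lydia predeceased; the 1/3 allotted to Lydia's branch passes to Lydia's issue by representation.
The 1/3 is divided into 3 equal shares of 1/9 among Oliver, Victor, Rose.
Oliver is living and takes 1/9.
Victor is living and takes 1/9.
Rose is living and takes 1/9.
Diana is living and takes 1/3.

Diana 1/3; Harriet 1/3; Oliver 1/9; Rose 1/9; Victor 1/9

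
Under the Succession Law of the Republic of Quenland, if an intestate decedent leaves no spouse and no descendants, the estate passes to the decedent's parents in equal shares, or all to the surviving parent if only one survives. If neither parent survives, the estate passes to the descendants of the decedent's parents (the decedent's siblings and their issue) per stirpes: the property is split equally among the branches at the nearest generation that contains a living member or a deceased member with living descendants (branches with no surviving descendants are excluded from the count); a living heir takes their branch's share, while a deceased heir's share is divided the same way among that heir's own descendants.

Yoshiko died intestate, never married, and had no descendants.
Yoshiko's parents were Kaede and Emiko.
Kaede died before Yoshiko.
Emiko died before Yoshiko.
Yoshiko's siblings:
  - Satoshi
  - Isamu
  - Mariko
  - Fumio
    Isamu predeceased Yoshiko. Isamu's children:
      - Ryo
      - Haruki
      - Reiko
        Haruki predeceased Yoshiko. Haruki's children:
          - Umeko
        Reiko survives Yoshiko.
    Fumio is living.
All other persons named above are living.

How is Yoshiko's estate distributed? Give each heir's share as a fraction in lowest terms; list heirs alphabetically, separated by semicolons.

Neither parent survives and there are no descendants, so the estate passes to Yoshiko's siblings and their issue per stirpes.
The estate is divided into 4 equal shares of 1/4 among Satoshi, Isamu, Mariko, Fumio.
Satoshi is living and takes 1/4.
Isamu predeceased; the 1/4 allotted to Isamu's branch passes to Isamu's issue by representation.
The 1/4 is divided into 3 equal shares of 1/12 among Ryo, Haruki, Reiko.
Ryo is living and takes 1/12.
Haruki predeceased; the 1/12 allotted to Haruki's branch passes to Haruki's issue by representation.
Umeko is the sole taker at this level and receives the full 1/12.
Reiko is living and takes 1/12.
Mariko is living and takes 1/4.
Fumio is living and takes 1/4.

Fumio 1/4; Mariko 1/4; Reiko 1/12; Ryo 1/12; Satoshi 1/4; Umeko 1/12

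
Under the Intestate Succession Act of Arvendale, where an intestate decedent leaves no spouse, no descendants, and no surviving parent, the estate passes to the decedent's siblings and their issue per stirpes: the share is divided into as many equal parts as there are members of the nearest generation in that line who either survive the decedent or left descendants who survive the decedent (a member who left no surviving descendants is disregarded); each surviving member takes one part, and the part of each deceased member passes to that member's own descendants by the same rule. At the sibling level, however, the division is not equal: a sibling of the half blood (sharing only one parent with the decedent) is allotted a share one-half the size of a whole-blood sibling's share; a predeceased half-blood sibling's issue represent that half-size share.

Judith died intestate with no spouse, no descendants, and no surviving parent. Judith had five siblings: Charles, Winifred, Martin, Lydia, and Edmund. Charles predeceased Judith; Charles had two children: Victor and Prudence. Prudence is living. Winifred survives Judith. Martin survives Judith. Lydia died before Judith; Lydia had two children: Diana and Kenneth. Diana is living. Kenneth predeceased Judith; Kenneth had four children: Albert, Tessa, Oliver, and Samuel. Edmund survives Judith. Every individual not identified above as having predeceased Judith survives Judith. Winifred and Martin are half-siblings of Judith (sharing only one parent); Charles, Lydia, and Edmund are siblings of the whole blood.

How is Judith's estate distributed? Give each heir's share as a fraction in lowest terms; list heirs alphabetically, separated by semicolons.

No spouse, descendants, or parent survives, so the estate passes to Judith's siblings per stirpes.
Half-blood siblings count for one-half the weight of whole-blood siblings at the initial division.
Dividing 1 in proportion to weights (total weight 4): Charles (weight 1) → 1/4; Winifred (weight 1/2) → 1/8; Martin (weight 1/2) → 1/8; Lydia (weight 1) → 1/4; Edmund (weight 1) → 1/4.
Charles predeceased; the 1/4 allotted to Charles's branch passes to Charles's issue by representation.
The 1/4 is divided into 2 equal shares of 1/8 among Victor, Prudence.
Victor is living and takes 1/8.
Prudence is living and takes 1/8.
Winifred is living and takes 1/8.
Martin is living and takes 1/8.
Lydia predeceased; the 1/4 allotted to Lydia's branch passes to Lydia's issue by representation.
The 1/4 is divided into 2 equal shares of 1/8 among Diana, Kenneth.
Diana is living and takes 1/8.
Kenneth predeceased; the 1/8 allotted to Kenneth's branch passes to Kenneth's issue by representation.
The 1/8 is divided into 4 equal shares of 1/32 among Albert, Tessa, Oliver, Samuel.
Albert is living and takes 1/32.
Tessa is living and takes 1/32.
Oliver is living and takes 1/32.
Samuel is living and takes 1/32.
Edmund is living and takes 1/4.

Albert 1/32; Diana 1/8; Edmund 1/4; Martin 1/8; Oliver 1/32; Prudence 1/8; Samuel 1/32; Tessa 1/32; Victor 1/8; Winifred 1/8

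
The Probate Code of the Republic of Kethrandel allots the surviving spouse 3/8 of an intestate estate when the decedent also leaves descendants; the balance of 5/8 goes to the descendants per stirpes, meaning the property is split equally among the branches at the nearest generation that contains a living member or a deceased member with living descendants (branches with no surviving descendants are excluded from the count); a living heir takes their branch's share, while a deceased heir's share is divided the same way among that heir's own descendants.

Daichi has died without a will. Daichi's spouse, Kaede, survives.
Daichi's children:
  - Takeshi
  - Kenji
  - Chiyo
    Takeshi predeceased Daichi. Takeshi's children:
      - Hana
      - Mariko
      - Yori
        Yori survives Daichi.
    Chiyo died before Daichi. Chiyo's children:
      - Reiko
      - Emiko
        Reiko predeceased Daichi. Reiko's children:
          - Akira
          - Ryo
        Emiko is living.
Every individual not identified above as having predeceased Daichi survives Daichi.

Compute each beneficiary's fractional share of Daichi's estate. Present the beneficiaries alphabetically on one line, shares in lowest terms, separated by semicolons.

Akira 5/96; Emiko 5/48; Hana 5/72; Kaede 3/8; Kenji 5/24; Mariko 5/72; Ryo 5/96; Yori 5/72

Kaede, as surviving spouse, takes 3/8.
The remaining 5/8 passes to Daichi's descendants per stirpes.
The 5/8 is divided into 3 equal shares of 5/24 among Takeshi, Kenji, Chiyo.
Takeshi predeceased; the 5/24 allotted to Takeshi's branch passes to Takeshi's issue by representation.
The 5/24 is divided into 3 equal shares of 5/72 among Hana, Mariko, Yori.
Hana is living and takes 5/72.
Mariko is living and takes 5/72.
Yori is living and takes 5/72.
Kenji is living and takes 5/24.
Chiyo predeceased; the 5/24 allotted to Chiyo's branch passes to Chiyo's issue by representation.
The 5/24 is divided into 2 equal shares of 5/48 among Reiko, Emiko.
Reiko predeceased; the 5/48 allotted to Reiko's branch passes to Reiko's issue by representation.
The 5/48 is divided into 2 equal shares of 5/96 among Akira, Ryo.
Akira is living and takes 5/96.
Ryo is living and takes 5/96.
Emiko is living and takes 5/48.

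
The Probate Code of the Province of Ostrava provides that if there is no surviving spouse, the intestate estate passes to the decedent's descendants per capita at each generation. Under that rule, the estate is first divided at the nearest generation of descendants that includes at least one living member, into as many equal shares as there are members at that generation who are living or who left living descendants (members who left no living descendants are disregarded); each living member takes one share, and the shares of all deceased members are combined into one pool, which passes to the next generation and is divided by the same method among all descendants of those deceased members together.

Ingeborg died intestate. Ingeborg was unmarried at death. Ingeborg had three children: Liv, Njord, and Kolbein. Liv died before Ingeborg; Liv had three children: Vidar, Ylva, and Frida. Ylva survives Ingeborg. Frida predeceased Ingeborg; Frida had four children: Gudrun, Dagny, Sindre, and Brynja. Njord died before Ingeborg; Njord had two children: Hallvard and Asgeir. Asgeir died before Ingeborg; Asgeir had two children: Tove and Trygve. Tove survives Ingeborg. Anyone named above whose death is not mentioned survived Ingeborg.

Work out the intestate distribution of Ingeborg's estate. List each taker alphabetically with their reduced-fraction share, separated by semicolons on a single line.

Brynja 2/45; Dagny 2/45; Gudrun 2/45; Hallvard 2/15; Kolbein 1/3; Sindre 2/45; Tove 2/45; Trygve 2/45; Vidar 2/15; Ylva 2/15

There is no surviving spouse, so the entire estate passes to Ingeborg's descendants per capita at each generation.
At generation 1 (Liv, Njord, Kolbein) there are 3 shares of (1)/3 = 1/3 each.
Living: Kolbein — each takes 1/3.
Deceased: Liv and Njord. Their combined 2/3 is pooled and carried to generation 2.
At generation 2 (Vidar, Ylva, Frida, Hallvard, Asgeir) there are 5 shares of (2/3)/5 = 2/15 each.
Living: Vidar, Ylva, and Hallvard — each takes 2/15.
Deceased: Frida and Asgeir. Their combined 4/15 is pooled and carried to generation 3.
At generation 3 (Gudrun, Dagny, Sindre, Brynja, Tove, Trygve) there are 6 shares of (4/15)/6 = 2/45 each.
Living: Gudrun, Dagny, Sindre, Brynja, Tove, and Trygve — each takes 2/45.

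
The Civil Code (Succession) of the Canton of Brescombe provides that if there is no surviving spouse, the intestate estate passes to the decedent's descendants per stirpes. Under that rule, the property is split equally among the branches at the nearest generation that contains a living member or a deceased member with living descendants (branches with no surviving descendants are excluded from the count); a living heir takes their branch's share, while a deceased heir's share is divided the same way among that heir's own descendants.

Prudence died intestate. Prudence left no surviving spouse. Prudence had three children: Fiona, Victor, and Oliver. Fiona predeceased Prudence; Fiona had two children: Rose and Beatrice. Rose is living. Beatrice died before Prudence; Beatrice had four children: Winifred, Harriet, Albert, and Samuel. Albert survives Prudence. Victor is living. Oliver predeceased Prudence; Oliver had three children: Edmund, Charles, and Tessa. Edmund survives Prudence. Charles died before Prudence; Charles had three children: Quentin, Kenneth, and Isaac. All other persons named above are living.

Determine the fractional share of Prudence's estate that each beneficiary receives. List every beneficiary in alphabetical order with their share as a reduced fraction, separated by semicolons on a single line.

Albert 1/24; Edmund 1/9; Harriet 1/24; Isaac 1/27; Kenneth 1/27; Quentin 1/27; Rose 1/6; Samuel 1/24; Tessa 1/9; Victor 1/3; Winifred 1/24

There is no surviving spouse, so the entire estate passes to Prudence's descendants per stirpes.
The estate is divided into 3 equal shares of 1/3 among Fiona, Victor, Oliver.
Fiona predeceased; the 1/3 allotted to Fiona's branch passes to Fiona's issue by representation.
The 1/3 is divided into 2 equal shares of 1/6 among Rose, Beatrice.
Rose is living and takes 1/6.
Beatrice predeceased; the 1/6 allotted to Beatrice's branch passes to Beatrice's issue by representation.
The 1/6 is divided into 4 equal shares of 1/24 among Winifred, Harriet, Albert, Samuel.
Winifred is living and takes 1/24.
Harriet is living and takes 1/24.
Albert is living and takes 1/24.
Samuel is living and takes 1/24.
Victor is living and takes 1/3.
Oliver predeceased; the 1/3 allotted to Oliver's branch passes to Oliver's issue by representation.
The 1/3 is divided into 3 equal shares of 1/9 among Edmund, Charles, Tessa.
Edmund is living and takes 1/9.
Charles predeceased; the 1/9 allotted to Charles's branch passes to Charles's issue by representation.
The 1/9 is divided into 3 equal shares of 1/27 among Quentin, Kenneth, Isaac.
Quentin is living and takes 1/27.
Kenneth is living and takes 1/27.
Isaac is living and takes 1/27.
Tessa is living and takes 1/9.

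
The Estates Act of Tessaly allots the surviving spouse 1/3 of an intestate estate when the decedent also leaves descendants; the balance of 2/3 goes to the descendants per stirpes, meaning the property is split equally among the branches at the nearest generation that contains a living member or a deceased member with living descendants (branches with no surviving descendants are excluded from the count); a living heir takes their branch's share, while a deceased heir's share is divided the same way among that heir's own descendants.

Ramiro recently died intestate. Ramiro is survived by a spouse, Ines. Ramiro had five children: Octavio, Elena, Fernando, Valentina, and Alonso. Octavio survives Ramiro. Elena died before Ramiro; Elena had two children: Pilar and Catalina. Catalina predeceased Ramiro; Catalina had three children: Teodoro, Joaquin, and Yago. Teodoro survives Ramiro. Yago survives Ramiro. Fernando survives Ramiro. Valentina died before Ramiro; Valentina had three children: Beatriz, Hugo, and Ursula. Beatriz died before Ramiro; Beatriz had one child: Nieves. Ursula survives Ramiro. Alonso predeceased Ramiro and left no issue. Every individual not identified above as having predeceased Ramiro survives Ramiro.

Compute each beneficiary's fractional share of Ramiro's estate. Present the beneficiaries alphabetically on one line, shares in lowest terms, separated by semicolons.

Ines, as surviving spouse, takes 1/3.
The remaining 2/3 passes to Ramiro's descendants per stirpes.
Alonso left no surviving issue, so that branch lapses and is disregarded.
The 2/3 is divided into 4 equal shares of 1/6 among Octavio, Elena, Fernando, Valentina.
Octavio is living and takes 1/6.
Elena predeceased; the 1/6 allotted to Elena's branch passes to Elena's issue by representation.
The 1/6 is divided into 2 equal shares of 1/12 among Pilar, Catalina.
Pilar is living and takes 1/12.
Catalina predeceased; the 1/12 allotted to Catalina's branch passes to Catalina's issue by representation.
The 1/12 is divided into 3 equal shares of 1/36 among Teodoro, Joaquin, Yago.
Teodoro is living and takes 1/36.
Joaquin is living and takes 1/36.
Yago is living and takes 1/36.
Fernando is living and takes 1/6.
Valentina predeceased; the 1/6 allotted to Valentina's branch passes to Valentina's issue by representation.
The 1/6 is divided into 3 equal shares of 1/18 among Beatriz, Hugo, Ursula.
Beatriz predeceased; the 1/18 allotted to Beatriz's branch passes to Beatriz's issue by representation.
Nieves is the sole taker at this level and receives the full 1/18.
Hugo is living and takes 1/18.
Ursula is living and takes 1/18.

Fernando 1/6; Hugo 1/18; Ines 1/3; Joaquin 1/36; Nieves 1/18; Octavio 1/6; Pilar 1/12; Teodoro 1/36; Ursula 1/18; Yago 1/36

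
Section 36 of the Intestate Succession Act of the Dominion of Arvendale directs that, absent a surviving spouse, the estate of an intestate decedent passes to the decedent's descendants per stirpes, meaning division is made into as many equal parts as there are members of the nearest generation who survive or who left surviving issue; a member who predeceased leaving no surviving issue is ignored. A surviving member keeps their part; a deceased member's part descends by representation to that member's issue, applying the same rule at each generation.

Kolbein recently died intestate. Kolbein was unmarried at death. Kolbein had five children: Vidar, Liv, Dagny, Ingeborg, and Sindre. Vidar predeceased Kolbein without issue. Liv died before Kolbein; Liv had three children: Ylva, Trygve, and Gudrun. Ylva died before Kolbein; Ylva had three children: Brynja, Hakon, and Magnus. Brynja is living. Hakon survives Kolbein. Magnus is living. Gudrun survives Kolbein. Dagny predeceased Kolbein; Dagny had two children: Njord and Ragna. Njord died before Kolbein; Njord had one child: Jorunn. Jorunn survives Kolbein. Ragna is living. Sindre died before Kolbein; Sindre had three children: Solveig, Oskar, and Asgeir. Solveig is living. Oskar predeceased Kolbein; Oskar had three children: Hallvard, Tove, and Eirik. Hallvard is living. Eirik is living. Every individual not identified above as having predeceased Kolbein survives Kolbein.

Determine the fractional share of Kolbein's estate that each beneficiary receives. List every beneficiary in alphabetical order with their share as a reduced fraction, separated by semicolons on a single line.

Asgeir 1/12; Brynja 1/36; Eirik 1/36; Gudrun 1/12; Hakon 1/36; Hallvard 1/36; Ingeborg 1/4; Jorunn 1/8; Magnus 1/36; Ragna 1/8; Solveig 1/12; Tove 1/36; Trygve 1/12

There is no surviving spouse, so the entire estate passes to Kolbein's descendants per stirpes.
Vidar left no surviving issue, so that branch lapses and is disregarded.
The estate is divided into 4 equal shares of 1/4 among Liv, Dagny, Ingeborg, Sindre.
Liv predeceased; the 1/4 allotted to Liv's branch passes to Liv's issue by representation.
The 1/4 is divided into 3 equal shares of 1/12 among Ylva, Trygve, Gudrun.
Ylva predeceased; the 1/12 allotted to Ylva's branch passes to Ylva's issue by representation.
The 1/12 is divided into 3 equal shares of 1/36 among Brynja, Hakon, Magnus.
Brynja is living and takes 1/36.
Hakon is living and takes 1/36.
Magnus is living and takes 1/36.
Trygve is living and takes 1/12.
Gudrun is living and takes 1/12.
Dagny predeceased; the 1/4 allotted to Dagny's branch passes to Dagny's issue by representation.
The 1/4 is divided into 2 equal shares of 1/8 among Njord, Ragna.
Njord predeceased; the 1/8 allotted to Njord's branch passes to Njord's issue by representation.
Jorunn is the sole taker at this level and receives the full 1/8.
Ragna is living and takes 1/8.
Ingeborg is living and takes 1/4.
Sindre predeceased; the 1/4 allotted to Sindre's branch passes to Sindre's issue by representation.
The 1/4 is divided into 3 equal shares of 1/12 among Solveig, Oskar, Asgeir.
Solveig is living and takes 1/12.
Oskar predeceased; the 1/12 allotted to Oskar's branch passes to Oskar's issue by representation.
The 1/12 is divided into 3 equal shares of 1/36 among Hallvard, Tove, Eirik.
Hallvard is living and takes 1/36.
Tove is living and takes 1/36.
Eirik is living and takes 1/36.
Asgeir is living and takes 1/12.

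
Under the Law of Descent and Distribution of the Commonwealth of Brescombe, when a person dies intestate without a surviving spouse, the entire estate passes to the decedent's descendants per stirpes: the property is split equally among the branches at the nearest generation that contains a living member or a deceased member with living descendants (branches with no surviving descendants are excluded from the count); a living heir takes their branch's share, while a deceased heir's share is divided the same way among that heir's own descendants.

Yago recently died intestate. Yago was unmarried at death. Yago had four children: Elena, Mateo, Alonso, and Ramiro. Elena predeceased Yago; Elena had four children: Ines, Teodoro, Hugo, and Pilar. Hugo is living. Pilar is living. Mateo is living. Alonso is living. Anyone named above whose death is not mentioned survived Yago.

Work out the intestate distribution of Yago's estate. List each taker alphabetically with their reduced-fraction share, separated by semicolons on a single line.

Alonso 1/4; Hugo 1/16; Ines 1/16; Mateo 1/4; Pilar 1/16; Ramiro 1/4; Teodoro 1/16

There is no surviving spouse, so the entire estate passes to Yago's descendants per stirpes.
The estate is divided into 4 equal shares of 1/4 among Elena, Mateo, Alonso, Ramiro.
Elena predeceased; the 1/4 allotted to Elena's branch passes to Elena's issue by representation.
The 1/4 is divided into 4 equal shares of 1/16 among Ines, Teodoro, Hugo, Pilar.
Ines is living and takes 1/16.
Teodoro is living and takes 1/16.
Hugo is living and takes 1/16.
Pilar is living and takes 1/16.
Mateo is living and takes 1/4.
Alonso is living and takes 1/4.
Ramiro is living and takes 1/4.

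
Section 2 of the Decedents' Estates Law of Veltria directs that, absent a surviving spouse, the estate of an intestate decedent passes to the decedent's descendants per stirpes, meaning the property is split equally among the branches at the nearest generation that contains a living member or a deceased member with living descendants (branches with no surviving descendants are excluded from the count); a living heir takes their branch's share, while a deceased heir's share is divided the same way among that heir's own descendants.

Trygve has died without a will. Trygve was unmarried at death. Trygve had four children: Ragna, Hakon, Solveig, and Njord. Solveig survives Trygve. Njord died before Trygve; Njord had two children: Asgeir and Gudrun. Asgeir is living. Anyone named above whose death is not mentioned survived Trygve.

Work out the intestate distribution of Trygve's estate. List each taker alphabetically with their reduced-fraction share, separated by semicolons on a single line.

Asgeir 1/8; Gudrun 1/8; Hakon 1/4; Ragna 1/4; Solveig 1/4

There is no surviving spouse, so the entire estate passes to Trygve's descendants per stirpes.
The estate is divided into 4 equal shares of 1/4 among Ragna, Hakon, Solveig, Njord.
Ragna is living and takes 1/4.
Hakon is living and takes 1/4.
Solveig is living and takes 1/4.
Njord predeceased; the 1/4 allotted to Njord's branch passes to Njord's issue by representation.
The 1/4 is divided into 2 equal shares of 1/8 among Asgeir, Gudrun.
Asgeir is living and takes 1/8.
Gudrun is living and takes 1/8.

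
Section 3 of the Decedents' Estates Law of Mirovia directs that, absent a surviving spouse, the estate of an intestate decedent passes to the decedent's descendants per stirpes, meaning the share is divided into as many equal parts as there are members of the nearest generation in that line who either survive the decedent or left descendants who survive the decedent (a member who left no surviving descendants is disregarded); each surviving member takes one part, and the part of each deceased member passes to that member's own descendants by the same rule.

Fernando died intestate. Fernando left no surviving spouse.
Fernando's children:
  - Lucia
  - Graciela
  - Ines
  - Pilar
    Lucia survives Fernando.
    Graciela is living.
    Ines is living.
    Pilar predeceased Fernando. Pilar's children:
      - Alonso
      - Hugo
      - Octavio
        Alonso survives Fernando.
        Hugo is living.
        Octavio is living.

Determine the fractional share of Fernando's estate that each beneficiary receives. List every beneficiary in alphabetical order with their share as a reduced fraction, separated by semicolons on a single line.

There is no surviving spouse, so the entire estate passes to Fernando's descendants per stirpes.
The estate is divided into 4 equal shares of 1/4 among Lucia, Graciela, Ines, Pilar.
Lucia is living and takes 1/4.
Graciela is living and takes 1/4.
Ines is living and takes 1/4.
Pilar predeceased; the 1/4 allotted to Pilar's branch passes to Pilar's issue by representation.
The 1/4 is divided into 3 equal shares of 1/12 among Alonso, Hugo, Octavio.
Alonso is living and takes 1/12.
Hugo is living and takes 1/12.
Octavio is living and takes 1/12.

Alonso 1/12; Graciela 1/4; Hugo 1/12; Ines 1/4; Lucia 1/4; Octavio 1/12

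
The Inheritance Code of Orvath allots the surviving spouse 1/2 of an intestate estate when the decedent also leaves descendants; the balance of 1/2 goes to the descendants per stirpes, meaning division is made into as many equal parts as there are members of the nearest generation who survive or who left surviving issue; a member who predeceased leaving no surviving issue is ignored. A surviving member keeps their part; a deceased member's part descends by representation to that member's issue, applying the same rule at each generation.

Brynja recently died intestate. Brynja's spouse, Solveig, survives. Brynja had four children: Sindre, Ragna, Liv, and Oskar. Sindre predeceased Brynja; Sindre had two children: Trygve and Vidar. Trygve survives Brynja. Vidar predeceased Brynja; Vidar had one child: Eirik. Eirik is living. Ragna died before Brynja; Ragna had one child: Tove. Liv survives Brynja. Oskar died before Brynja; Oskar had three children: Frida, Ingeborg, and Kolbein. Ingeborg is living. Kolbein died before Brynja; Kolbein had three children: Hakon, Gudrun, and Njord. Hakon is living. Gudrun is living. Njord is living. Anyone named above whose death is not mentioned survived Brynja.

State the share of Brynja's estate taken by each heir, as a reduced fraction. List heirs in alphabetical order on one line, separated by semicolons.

Eirik 1/16; Frida 1/24; Gudrun 1/72; Hakon 1/72; Ingeborg 1/24; Liv 1/8; Njord 1/72; Solveig 1/2; Tove 1/8; Trygve 1/16

Solveig, as surviving spouse, takes 1/2.
The remaining 1/2 passes to Brynja's descendants per stirpes.
The 1/2 is divided into 4 equal shares of 1/8 among Sindre, Ragna, Liv, Oskar.
Sindre predeceased; the 1/8 allotted to Sindre's branch passes to Sindre's issue by representation.
The 1/8 is divided into 2 equal shares of 1/16 among Trygve, Vidar.
Trygve is living and takes 1/16.
Vidar predeceased; the 1/16 allotted to Vidar's branch passes to Vidar's issue by representation.
Eirik is the sole taker at this level and receives the full 1/16.
Ragna predeceased; the 1/8 allotted to Ragna's branch passes to Ragna's issue by representation.
Tove is the sole taker at this level and receives the full 1/8.
Liv is living and takes 1/8.
Oskar predeceased; the 1/8 allotted to Oskar's branch passes to Oskar's issue by representation.
The 1/8 is divided into 3 equal shares of 1/24 among Frida, Ingeborg, Kolbein.
Frida is living and takes 1/24.
Ingeborg is living and takes 1/24.
Kolbein predeceased; the 1/24 allotted to Kolbein's branch passes to Kolbein's issue by representation.
The 1/24 is divided into 3 equal shares of 1/72 among Hakon, Gudrun, Njord.
Hakon is living and takes 1/72.
Gudrun is living and takes 1/72.
Njord is living and takes 1/72.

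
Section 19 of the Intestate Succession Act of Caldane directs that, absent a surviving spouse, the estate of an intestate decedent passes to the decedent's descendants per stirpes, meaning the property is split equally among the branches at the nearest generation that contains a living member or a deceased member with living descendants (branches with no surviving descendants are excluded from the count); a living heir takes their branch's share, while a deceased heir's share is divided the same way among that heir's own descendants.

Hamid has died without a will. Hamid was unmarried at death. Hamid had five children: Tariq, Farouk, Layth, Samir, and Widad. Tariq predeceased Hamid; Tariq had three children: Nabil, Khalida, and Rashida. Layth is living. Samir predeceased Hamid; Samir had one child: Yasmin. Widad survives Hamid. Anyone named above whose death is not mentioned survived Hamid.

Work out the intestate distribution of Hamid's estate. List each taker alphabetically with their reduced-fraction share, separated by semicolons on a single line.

Farouk 1/5; Khalida 1/15; Layth 1/5; Nabil 1/15; Rashida 1/15; Widad 1/5; Yasmin 1/5

There is no surviving spouse, so the entire estate passes to Hamid's descendants per stirpes.
The estate is divided into 5 equal shares of 1/5 among Tariq, Farouk, Layth, Samir, Widad.
Tariq predeceased; the 1/5 allotted to Tariq's branch passes to Tariq's issue by representation.
The 1/5 is divided into 3 equal shares of 1/15 among Nabil, Khalida, Rashida.
Nabil is living and takes 1/15.
Khalida is living and takes 1/15.
Rashida is living and takes 1/15.
Farouk is living and takes 1/5.
Layth is living and takes 1/5.
Samir predeceased; the 1/5 allotted to Samir's branch passes to Samir's issue by representation.
Yasmin is the sole taker at this level and receives the full 1/5.
Widad is living and takes 1/5.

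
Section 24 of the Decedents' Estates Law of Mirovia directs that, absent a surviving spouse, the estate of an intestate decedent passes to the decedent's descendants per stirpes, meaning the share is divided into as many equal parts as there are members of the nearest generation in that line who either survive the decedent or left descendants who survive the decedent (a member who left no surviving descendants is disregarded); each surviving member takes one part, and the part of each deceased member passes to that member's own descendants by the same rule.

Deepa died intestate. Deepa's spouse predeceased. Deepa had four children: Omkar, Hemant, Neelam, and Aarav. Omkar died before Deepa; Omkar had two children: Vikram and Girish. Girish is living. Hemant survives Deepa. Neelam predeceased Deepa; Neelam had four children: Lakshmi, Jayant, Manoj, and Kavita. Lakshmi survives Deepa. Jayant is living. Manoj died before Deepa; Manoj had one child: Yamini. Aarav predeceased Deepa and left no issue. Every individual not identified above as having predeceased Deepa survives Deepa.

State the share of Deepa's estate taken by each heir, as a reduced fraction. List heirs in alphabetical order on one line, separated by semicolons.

There is no surviving spouse, so the entire estate passes to Deepa's descendants per stirpes.
Aarav left no surviving issue, so that branch lapses and is disregarded.
The estate is divided into 3 equal shares of 1/3 among Omkar, Hemant, Neelam.
Omkar predeceased; the 1/3 allotted to Omkar's branch passes to Omkar's issue by representation.
The 1/3 is divided into 2 equal shares of 1/6 among Vikram, Girish.
Vikram is living and takes 1/6.
Girish is living and takes 1/6.
Hemant is living and takes 1/3.
Neelam predeceased; the 1/3 allotted to Neelam's branch passes to Neelam's issue by representation.
The 1/3 is divided into 4 equal shares of 1/12 among Lakshmi, Jayant, Manoj, Kavita.
Lakshmi is living and takes 1/12.
Jayant is living and takes 1/12.
Manoj predeceased; the 1/12 allotted to Manoj's branch passes to Manoj's issue by representation.
Yamini is the sole taker at this level and receives the full 1/12.
Kavita is living and takes 1/12.

Girish 1/6; Hemant 1/3; Jayant 1/12; Kavita 1/12; Lakshmi 1/12; Vikram 1/6; Yamini 1/12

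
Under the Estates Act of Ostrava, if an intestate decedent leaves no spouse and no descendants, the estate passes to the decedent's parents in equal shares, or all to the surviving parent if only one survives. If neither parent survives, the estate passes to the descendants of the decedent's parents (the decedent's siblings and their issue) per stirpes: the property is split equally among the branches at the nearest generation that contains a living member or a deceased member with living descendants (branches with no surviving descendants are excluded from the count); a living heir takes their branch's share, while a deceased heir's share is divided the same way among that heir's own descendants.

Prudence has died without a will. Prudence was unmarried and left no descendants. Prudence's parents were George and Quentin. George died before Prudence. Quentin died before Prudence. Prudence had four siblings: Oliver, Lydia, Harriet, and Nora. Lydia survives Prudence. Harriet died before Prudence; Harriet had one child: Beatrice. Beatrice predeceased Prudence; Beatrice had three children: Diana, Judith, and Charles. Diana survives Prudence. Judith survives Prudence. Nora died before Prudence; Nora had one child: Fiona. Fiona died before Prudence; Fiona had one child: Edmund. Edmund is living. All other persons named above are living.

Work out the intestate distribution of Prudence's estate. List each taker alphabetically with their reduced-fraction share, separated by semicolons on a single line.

Charles 1/12; Diana 1/12; Edmund 1/4; Judith 1/12; Lydia 1/4; Oliver 1/4

Neither parent survives and there are no descendants, so the estate passes to Prudence's siblings and their issue per stirpes.
The estate is divided into 4 equal shares of 1/4 among Oliver, Lydia, Harriet, Nora.
Oliver is living and takes 1/4.
Lydia is living and takes 1/4.
Harriet predeceased; the 1/4 allotted to Harriet's branch passes to Harriet's issue by representation.
Beatrice's line is the sole branch at this level, so the full 1/4 passes to Beatrice's issue by representation.
The 1/4 is divided into 3 equal shares of 1/12 among Diana, Judith, Charles.
Diana is living and takes 1/12.
Judith is living and takes 1/12.
Charles is living and takes 1/12.
Nora predeceased; the 1/4 allotted to Nora's branch passes to Nora's issue by representation.
Fiona's line is the sole branch at this level, so the full 1/4 passes to Fiona's issue by representation.
Edmund is the sole taker at this level and receives the full 1/4.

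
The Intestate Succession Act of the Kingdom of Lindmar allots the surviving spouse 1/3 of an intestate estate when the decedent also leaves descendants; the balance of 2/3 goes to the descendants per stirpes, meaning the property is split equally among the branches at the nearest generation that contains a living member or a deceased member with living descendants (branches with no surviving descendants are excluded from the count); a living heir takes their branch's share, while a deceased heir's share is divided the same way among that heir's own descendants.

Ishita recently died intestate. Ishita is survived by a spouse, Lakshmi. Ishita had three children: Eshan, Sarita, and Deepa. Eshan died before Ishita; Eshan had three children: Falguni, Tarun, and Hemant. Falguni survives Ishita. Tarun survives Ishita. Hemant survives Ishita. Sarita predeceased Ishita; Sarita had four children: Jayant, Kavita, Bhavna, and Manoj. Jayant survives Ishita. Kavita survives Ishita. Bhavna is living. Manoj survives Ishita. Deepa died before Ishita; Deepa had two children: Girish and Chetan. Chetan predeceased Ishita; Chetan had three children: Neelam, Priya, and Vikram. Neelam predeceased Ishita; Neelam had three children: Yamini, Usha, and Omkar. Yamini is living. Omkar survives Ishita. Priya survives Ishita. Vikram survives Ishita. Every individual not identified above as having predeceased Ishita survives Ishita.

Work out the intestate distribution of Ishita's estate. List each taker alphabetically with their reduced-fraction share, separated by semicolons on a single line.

Lakshmi, as surviving spouse, takes 1/3.
The remaining 2/3 passes to Ishita's descendants per stirpes.
The 2/3 is divided into 3 equal shares of 2/9 among Eshan, Sarita, Deepa.
Eshan predeceased; the 2/9 allotted to Eshan's branch passes to Eshan's issue by representation.
The 2/9 is divided into 3 equal shares of 2/27 among Falguni, Tarun, Hemant.
Falguni is living and takes 2/27.
Tarun is living and takes 2/27.
Hemant is living and takes 2/27.
Sarita predeceased; the 2/9 allotted to Sarita's branch passes to Sarita's issue by representation.
The 2/9 is divided into 4 equal shares of 1/18 among Jayant, Kavita, Bhavna, Manoj.
Jayant is living and takes 1/18.
Kavita is living and takes 1/18.
Bhavna is living and takes 1/18.
Manoj is living and takes 1/18.
Deepa predeceased; the 2/9 allotted to Deepa's branch passes to Deepa's issue by representation.
The 2/9 is divided into 2 equal shares of 1/9 among Girish, Chetan.
Girish is living and takes 1/9.
Chetan predeceased; the 1/9 allotted to Chetan's branch passes to Chetan's issue by representation.
The 1/9 is divided into 3 equal shares of 1/27 among Neelam, Priya, Vikram.
Neelam predeceased; the 1/27 allotted to Neelam's branch passes to Neelam's issue by representation.
The 1/27 is divided into 3 equal shares of 1/81 among Yamini, Usha, Omkar.
Yamini is living and takes 1/81.
Usha is living and takes 1/81.
Omkar is living and takes 1/81.
Priya is living and takes 1/27.
Vikram is living and takes 1/27.

Bhavna 1/18; Falguni 2/27; Girish 1/9; Hemant 2/27; Jayant 1/18; Kavita 1/18; Lakshmi 1/3; Manoj 1/18; Omkar 1/81; Priya 1/27; Tarun 2/27; Usha 1/81; Vikram 1/27; Yamini 1/81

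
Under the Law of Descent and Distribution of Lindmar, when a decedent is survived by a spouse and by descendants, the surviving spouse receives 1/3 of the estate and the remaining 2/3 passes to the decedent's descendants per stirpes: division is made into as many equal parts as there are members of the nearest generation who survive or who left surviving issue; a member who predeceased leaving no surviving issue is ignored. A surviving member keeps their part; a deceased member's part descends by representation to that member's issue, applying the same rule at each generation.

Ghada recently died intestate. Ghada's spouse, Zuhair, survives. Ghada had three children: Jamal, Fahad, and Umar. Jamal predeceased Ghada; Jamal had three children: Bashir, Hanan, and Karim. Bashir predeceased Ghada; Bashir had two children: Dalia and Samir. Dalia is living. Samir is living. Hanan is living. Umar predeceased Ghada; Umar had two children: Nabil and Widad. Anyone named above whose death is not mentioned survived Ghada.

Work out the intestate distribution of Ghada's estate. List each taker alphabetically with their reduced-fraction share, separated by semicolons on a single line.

Dalia 1/27; Fahad 2/9; Hanan 2/27; Karim 2/27; Nabil 1/9; Samir 1/27; Widad 1/9; Zuhair 1/3

Zuhair, as surviving spouse, takes 1/3.
The remaining 2/3 passes to Ghada's descendants per stirpes.
The 2/3 is divided into 3 equal shares of 2/9 among Jamal, Fahad, Umar.
Jamal predeceased; the 2/9 allotted to Jamal's branch passes to Jamal's issue by representation.
The 2/9 is divided into 3 equal shares of 2/27 among Bashir, Hanan, Karim.
Bashir predeceased; the 2/27 allotted to Bashir's branch passes to Bashir's issue by representation.
The 2/27 is divided into 2 equal shares of 1/27 among Dalia, Samir.
Dalia is living and takes 1/27.
Samir is living and takes 1/27.
Hanan is living and takes 2/27.
Karim is living and takes 2/27.
Fahad is living and takes 2/9.
Umar predeceased; the 2/9 allotted to Umar's branch passes to Umar's issue by representation.
The 2/9 is divided into 2 equal shares of 1/9 among Nabil, Widad.
Nabil is living and takes 1/9.
Widad is living and takes 1/9.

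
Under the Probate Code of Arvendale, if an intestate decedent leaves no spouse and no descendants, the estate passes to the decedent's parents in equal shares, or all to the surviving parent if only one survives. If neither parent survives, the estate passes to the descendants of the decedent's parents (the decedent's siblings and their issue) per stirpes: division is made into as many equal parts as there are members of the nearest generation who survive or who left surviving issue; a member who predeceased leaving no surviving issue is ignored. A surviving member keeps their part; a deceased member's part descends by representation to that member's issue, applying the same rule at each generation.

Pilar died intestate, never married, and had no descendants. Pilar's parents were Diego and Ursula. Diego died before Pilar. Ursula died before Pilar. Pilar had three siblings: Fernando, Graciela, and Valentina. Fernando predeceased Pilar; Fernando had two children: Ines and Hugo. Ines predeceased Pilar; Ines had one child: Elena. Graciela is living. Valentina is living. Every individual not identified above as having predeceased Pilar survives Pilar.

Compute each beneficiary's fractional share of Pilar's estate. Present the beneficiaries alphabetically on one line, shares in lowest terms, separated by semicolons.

Elena 1/6; Graciela 1/3; Hugo 1/6; Valentina 1/3

Neither parent survives and there are no descendants, so the estate passes to Pilar's siblings and their issue per stirpes.
The estate is divided into 3 equal shares of 1/3 among Fernando, Graciela, Valentina.
Fernando predeceased; the 1/3 allotted to Fernando's branch passes to Fernando's issue by representation.
The 1/3 is divided into 2 equal shares of 1/6 among Ines, Hugo.
Ines predeceased; the 1/6 allotted to Ines's branch passes to Ines's issue by representation.
Elena is the sole taker at this level and receives the full 1/6.
Hugo is living and takes 1/6.
Graciela is living and takes 1/3.
Valentina is living and takes 1/3.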